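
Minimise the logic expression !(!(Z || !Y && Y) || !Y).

!(!(Z || !Y && Y) || !Y)
= (Z || !Y && Y) && Y   (De Morgan)
= Z && Y   (complement / identity)

Z && Y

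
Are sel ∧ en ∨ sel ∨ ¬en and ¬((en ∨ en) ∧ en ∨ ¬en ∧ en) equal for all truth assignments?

E1: sel ∧ en ∨ sel ∨ ¬en
    = sel ∨ ¬en   (absorption)
E2: ¬((en ∨ en) ∧ en ∨ ¬en ∧ en)
    = ¬(en ∧ en ∨ ¬en ∧ en)   (idempotence)
    = ¬en   (distribution)
These differ: at en=1, sel=1, E1 = 1 but E2 = 0.

No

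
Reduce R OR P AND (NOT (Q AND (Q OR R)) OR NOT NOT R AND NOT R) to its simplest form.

R OR P AND NOT Q

R OR P AND (NOT (Q AND (Q OR R)) OR NOT NOT R AND NOT R)
= R OR P AND (NOT (Q AND (Q OR R)) OR R AND NOT R)
= R OR P AND (NOT Q OR R AND NOT R)
= R OR P AND NOT Q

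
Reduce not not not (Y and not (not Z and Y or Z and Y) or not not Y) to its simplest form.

not Y

not not not (Y and not (not Z and Y or Z and Y) or not not Y)
= not not not (Y and not (not Z and Y or Z and Y) or Y)   — double negation
= not not not (Y and not Y or Y)   — distribution
= not not not Y   — complement / identity
= not Y   — double negation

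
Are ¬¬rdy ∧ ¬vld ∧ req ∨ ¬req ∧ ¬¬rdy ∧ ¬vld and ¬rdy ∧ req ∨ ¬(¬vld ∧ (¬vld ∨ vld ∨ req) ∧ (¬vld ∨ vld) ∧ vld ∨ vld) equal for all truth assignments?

No

E1: ¬¬rdy ∧ ¬vld ∧ req ∨ ¬req ∧ ¬¬rdy ∧ ¬vld
    = ¬¬rdy ∧ ¬vld   [distribution]
    = rdy ∧ ¬vld   [double negation]
E2: ¬rdy ∧ req ∨ ¬(¬vld ∧ (¬vld ∨ vld ∨ req) ∧ (¬vld ∨ vld) ∧ vld ∨ vld)
    = ¬rdy ∧ req ∨ ¬(¬vld ∧ (¬vld ∨ vld) ∧ vld ∨ vld)   [absorption]
    = ¬rdy ∧ req ∨ ¬(¬vld ∧ vld ∨ vld)   [complement / identity]
    = ¬rdy ∧ req ∨ ¬vld   [complement / identity]
These differ: at rdy=0, req=1, vld=0, E1 = 0 but E2 = 1.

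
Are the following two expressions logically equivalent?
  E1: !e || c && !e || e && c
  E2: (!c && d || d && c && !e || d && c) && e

No

E1: !e || c && !e || e && c
    = !e || c   [distribution]
E2: (!c && d || d && c && !e || d && c) && e
    = (!c && d || d && c) && e   [absorption]
    = d && e   [distribution]
These differ: at c=1, d=1, e=0, E1 = 1 but E2 = 0.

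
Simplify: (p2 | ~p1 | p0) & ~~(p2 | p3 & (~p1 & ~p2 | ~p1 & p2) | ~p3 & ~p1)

p2 | ~p1

(p2 | ~p1 | p0) & ~~(p2 | p3 & (~p1 & ~p2 | ~p1 & p2) | ~p3 & ~p1)
= (p2 | ~p1 | p0) & ~~(p2 | p3 & ~p1 | ~p3 & ~p1)   (distribution)
= (p2 | ~p1 | p0) & ~~(p2 | (p3 | ~p3) & ~p1)   (distribution)
= (p2 | ~p1 | p0) & (p2 | (p3 | ~p3) & ~p1)   (double negation)
= (p2 | ~p1 | p0) & (p2 | ~p1)   (complement / identity)
= p2 | ~p1   (absorption)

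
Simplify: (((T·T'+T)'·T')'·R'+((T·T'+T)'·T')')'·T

(((T·T'+T)'·T')'·R'+((T·T'+T)'·T')')'·T
= (((T·T'+T)'·T')')'·T   [absorption]
= ((T'·T')')'·T   [complement / identity]
= ((T')')'·T   [idempotence]
= T'·T   [double negation]
= 0   [complement]

0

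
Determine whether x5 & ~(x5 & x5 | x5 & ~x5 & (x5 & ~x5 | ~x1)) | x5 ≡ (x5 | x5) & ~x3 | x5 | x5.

E1: x5 & ~(x5 & x5 | x5 & ~x5 & (x5 & ~x5 | ~x1)) | x5
    = x5 & ~(x5 & x5 | x5 & ~x5) | x5
    = x5 & ~x5 | x5
    = x5
E2: (x5 | x5) & ~x3 | x5 | x5
    = x5 | x5
    = x5
Both reduce to x5, so they are equivalent.

Yes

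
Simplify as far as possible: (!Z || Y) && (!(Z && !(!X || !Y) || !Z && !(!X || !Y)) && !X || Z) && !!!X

(!Z || Y) && !X

(!Z || Y) && (!(Z && !(!X || !Y) || !Z && !(!X || !Y)) && !X || Z) && !!!X
= (!Z || Y) && (!!(!X || !Y) && !X || Z) && !!!X   — distribution
= (!Z || Y) && ((!X || !Y) && !X || Z) && !!!X   — double negation
= (!Z || Y) && ((!X || !Y) && !X || Z) && !X   — double negation
= (!Z || Y) && (!X || Z) && !X   — absorption
= (!Z || Y) && !X   — absorption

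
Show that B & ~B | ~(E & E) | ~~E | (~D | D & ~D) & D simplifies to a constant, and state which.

1

B & ~B | ~(E & E) | ~~E | (~D | D & ~D) & D
= ~(E & E) | ~~E | (~D | D & ~D) & D   (complement / identity)
= ~(E & E) | ~~E | ~D & D   (complement / identity)
= ~(E & E) | ~~E   (complement / identity)
= ~(E & E) | E   (double negation)
= ~E | E   (idempotence)
= 1   (complement)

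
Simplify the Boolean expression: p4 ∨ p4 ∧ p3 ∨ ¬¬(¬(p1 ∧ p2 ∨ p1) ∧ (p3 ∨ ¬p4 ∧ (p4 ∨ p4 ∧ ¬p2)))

p4 ∨ p4 ∧ p3 ∨ ¬¬(¬(p1 ∧ p2 ∨ p1) ∧ (p3 ∨ ¬p4 ∧ (p4 ∨ p4 ∧ ¬p2)))
= p4 ∨ p4 ∧ p3 ∨ ¬¬(¬p1 ∧ (p3 ∨ ¬p4 ∧ (p4 ∨ p4 ∧ ¬p2)))   (absorption)
= p4 ∨ ¬¬(¬p1 ∧ (p3 ∨ ¬p4 ∧ (p4 ∨ p4 ∧ ¬p2)))   (absorption)
= p4 ∨ ¬¬(¬p1 ∧ (p3 ∨ ¬p4 ∧ p4))   (absorption)
= p4 ∨ ¬¬(¬p1 ∧ p3)   (complement / identity)
= p4 ∨ ¬p1 ∧ p3   (double negation)

p4 ∨ ¬p1 ∧ p3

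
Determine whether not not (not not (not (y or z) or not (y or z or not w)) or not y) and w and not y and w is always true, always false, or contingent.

not not (not not (not (y or z) or not (y or z or not w)) or not y) and w and not y and w
= not (not (not (y or z) or not (y or z or not w)) and y) and w and not y and w   — De Morgan
= not ((y or z) and (y or z or not w) and y) and w and not y and w   — De Morgan
= not ((y or z) and y) and w and not y and w   — absorption
= not y and w and not y and w   — absorption
= not y and w   — idempotence
This depends on w, y, so it is not a constant.

contingent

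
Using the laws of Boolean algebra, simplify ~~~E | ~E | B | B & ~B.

~~~E | ~E | B | B & ~B
= ~~~E | ~E | B   (complement / identity)
= ~E | ~E | B   (double negation)
= ~E | B   (idempotence)

~E | B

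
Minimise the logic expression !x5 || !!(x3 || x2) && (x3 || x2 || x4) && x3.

!x5 || !!(x3 || x2) && (x3 || x2 || x4) && x3
= !x5 || (x3 || x2) && (x3 || x2 || x4) && x3   (double negation)
= !x5 || (x3 || x2) && x3   (absorption)
= !x5 || x3   (absorption)

!x5 || x3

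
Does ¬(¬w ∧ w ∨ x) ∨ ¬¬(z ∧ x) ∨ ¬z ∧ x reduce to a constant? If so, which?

yes, True

¬(¬w ∧ w ∨ x) ∨ ¬¬(z ∧ x) ∨ ¬z ∧ x
= ¬(¬w ∧ w ∨ x) ∨ z ∧ x ∨ ¬z ∧ x   [double negation]
= ¬(¬w ∧ w ∨ x) ∨ x   [distribution]
= ¬x ∨ x   [complement / identity]
= True   [complement]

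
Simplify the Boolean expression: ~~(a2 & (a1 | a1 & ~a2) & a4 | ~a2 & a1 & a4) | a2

a1 & a4 | a2

~~(a2 & (a1 | a1 & ~a2) & a4 | ~a2 & a1 & a4) | a2
= ~~(a2 & a1 & a4 | ~a2 & a1 & a4) | a2   — absorption
= ~~(a1 & a4) | a2   — distribution
= a1 & a4 | a2   — double negation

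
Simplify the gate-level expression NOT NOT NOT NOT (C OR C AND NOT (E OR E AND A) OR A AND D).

NOT NOT NOT NOT (C OR C AND NOT (E OR E AND A) OR A AND D)
= NOT NOT NOT NOT (C OR C AND NOT E OR A AND D)
= NOT NOT (C OR C AND NOT E OR A AND D)
= NOT NOT (C OR A AND D)
= C OR A AND D

C OR A AND D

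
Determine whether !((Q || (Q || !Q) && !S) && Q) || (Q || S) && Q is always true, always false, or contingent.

!((Q || (Q || !Q) && !S) && Q) || (Q || S) && Q
= !((Q || !S) && Q) || (Q || S) && Q   [complement / identity]
= !Q || (Q || S) && Q   [absorption]
= !Q || Q   [absorption]
= true   [complement]

always true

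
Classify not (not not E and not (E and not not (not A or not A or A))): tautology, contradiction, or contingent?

tautology

not (not not E and not (E and not not (not A or not A or A)))
= not (not not E and not (E and not not (not A or A)))
= not (not not E and not (E and (not A or A)))
= not (not not E and not E)
= not E or E
= True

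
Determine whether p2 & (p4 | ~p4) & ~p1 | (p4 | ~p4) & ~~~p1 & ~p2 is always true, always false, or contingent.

p2 & (p4 | ~p4) & ~p1 | (p4 | ~p4) & ~~~p1 & ~p2
= p2 & (p4 | ~p4) & ~p1 | (p4 | ~p4) & ~p1 & ~p2   — double negation
= (p4 | ~p4) & ~p1   — distribution
= ~p1   — complement / identity
This depends on p1, so it is not a constant.

contingent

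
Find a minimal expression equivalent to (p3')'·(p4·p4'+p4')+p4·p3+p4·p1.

p3+p4·p1

(p3')'·(p4·p4'+p4')+p4·p3+p4·p1
= p3·(p4·p4'+p4')+p4·p3+p4·p1   (double negation)
= p3·p4'+p4·p3+p4·p1   (complement / identity)
= p3+p4·p1   (distribution)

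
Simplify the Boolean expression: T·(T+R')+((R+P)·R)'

T·(T+R')+((R+P)·R)'
= T·(T+R')+R'   [absorption]
= T+R'   [absorption]

T+R'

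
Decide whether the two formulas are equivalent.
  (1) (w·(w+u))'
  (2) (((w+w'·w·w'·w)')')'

E1: (w·(w+u))'
    = w'   [absorption]
E2: (((w+w'·w·w'·w)')')'
    = (((w+w'·w)')')'   [idempotence]
    = ((w')')'   [complement / identity]
    = w'   [double negation]
Both reduce to w', so they are equivalent.

Yes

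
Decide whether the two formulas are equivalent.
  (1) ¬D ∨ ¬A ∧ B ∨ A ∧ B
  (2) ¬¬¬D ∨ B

Yes

E1: ¬D ∨ ¬A ∧ B ∨ A ∧ B
    = ¬D ∨ B   [distribution]
E2: ¬¬¬D ∨ B
    = ¬D ∨ B   [double negation]
Both reduce to ¬D ∨ B, so they are equivalent.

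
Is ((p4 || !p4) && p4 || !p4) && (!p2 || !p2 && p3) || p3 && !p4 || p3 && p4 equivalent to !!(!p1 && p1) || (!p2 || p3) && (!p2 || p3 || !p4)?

E1: ((p4 || !p4) && p4 || !p4) && (!p2 || !p2 && p3) || p3 && !p4 || p3 && p4
    = (p4 || !p4) && (!p2 || !p2 && p3) || p3 && !p4 || p3 && p4   — complement / identity
    = (p4 || !p4) && (!p2 || !p2 && p3) || p3   — distribution
    = (p4 || !p4) && !p2 || p3   — absorption
    = !p2 || p3   — complement / identity
E2: !!(!p1 && p1) || (!p2 || p3) && (!p2 || p3 || !p4)
    = !!(!p1 && p1) || !p2 || p3   — absorption
    = !p1 && p1 || !p2 || p3   — double negation
    = !p2 || p3   — complement / identity
Both reduce to !p2 || p3, so they are equivalent.

Yes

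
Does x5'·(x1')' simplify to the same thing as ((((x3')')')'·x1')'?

No

E1: x5'·(x1')'
    = x5'·x1
E2: ((((x3')')')'·x1')'
    = ((x3')'·x1')'
    = x3'+x1
These differ: at x1=0, x3=0, x5=1, E1 = 0 but E2 = 1.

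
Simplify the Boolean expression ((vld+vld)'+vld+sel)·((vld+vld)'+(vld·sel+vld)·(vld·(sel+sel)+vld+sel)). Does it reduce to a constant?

1

((vld+vld)'+vld+sel)·((vld+vld)'+(vld·sel+vld)·(vld·(sel+sel)+vld+sel))
= ((vld+vld)'+vld+sel)·((vld+vld)'+(vld·sel+vld)·(vld·sel+vld+sel))   (idempotence)
= ((vld+vld)'+vld+sel)·((vld+vld)'+vld·sel+vld)   (absorption)
= ((vld+vld)'+vld+sel)·((vld+vld)'+vld)   (absorption)
= (vld+vld)'+vld   (absorption)
= vld'+vld   (idempotence)
= 1   (complement)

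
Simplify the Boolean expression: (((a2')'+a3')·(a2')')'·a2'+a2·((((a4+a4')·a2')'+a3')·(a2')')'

(((a2')'+a3')·(a2')')'·a2'+a2·((((a4+a4')·a2')'+a3')·(a2')')'
= (((a2')'+a3')·(a2')')'·a2'+a2·(((a2')'+a3')·(a2')')'   — complement / identity
= (((a2')'+a3')·(a2')')'   — distribution
= ((a2')')'   — absorption
= a2'   — double negation

a2'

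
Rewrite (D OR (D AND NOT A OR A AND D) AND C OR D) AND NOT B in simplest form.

D AND NOT B

(D OR (D AND NOT A OR A AND D) AND C OR D) AND NOT B
= (D OR D AND C OR D) AND NOT B   (distribution)
= (D OR D) AND NOT B   (absorption)
= D AND NOT B   (idempotence)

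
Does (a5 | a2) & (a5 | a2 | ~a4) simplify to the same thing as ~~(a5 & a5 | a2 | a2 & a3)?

E1: (a5 | a2) & (a5 | a2 | ~a4)
    = a5 | a2   (absorption)
E2: ~~(a5 & a5 | a2 | a2 & a3)
    = a5 & a5 | a2 | a2 & a3   (double negation)
    = a5 | a2 | a2 & a3   (idempotence)
    = a5 | a2   (absorption)
Both reduce to a5 | a2, so they are equivalent.

Yes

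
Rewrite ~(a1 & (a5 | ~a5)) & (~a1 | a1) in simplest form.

~a1

~(a1 & (a5 | ~a5)) & (~a1 | a1)
= ~(a1 & (a5 | ~a5))   [complement / identity]
= ~a1   [complement / identity]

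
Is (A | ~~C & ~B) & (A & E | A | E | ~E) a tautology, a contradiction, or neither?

neither

(A | ~~C & ~B) & (A & E | A | E | ~E)
= (A | ~~C & ~B) & (A | E | ~E)
= ~~C & ~B & (E | ~E) | A
= ~~C & ~B | A
= C & ~B | A
This depends on A, B, C, so it is not a constant.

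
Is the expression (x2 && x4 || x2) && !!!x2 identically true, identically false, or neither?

identically false

(x2 && x4 || x2) && !!!x2
= x2 && !!!x2
= x2 && !x2
= false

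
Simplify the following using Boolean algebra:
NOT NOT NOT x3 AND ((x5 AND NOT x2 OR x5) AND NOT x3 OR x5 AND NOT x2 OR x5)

NOT NOT NOT x3 AND ((x5 AND NOT x2 OR x5) AND NOT x3 OR x5 AND NOT x2 OR x5)
= NOT NOT NOT x3 AND (x5 AND NOT x2 OR x5)
= NOT NOT NOT x3 AND x5
= NOT x3 AND x5

NOT x3 AND x5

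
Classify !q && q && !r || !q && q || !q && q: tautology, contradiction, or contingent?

contradiction

!q && q && !r || !q && q || !q && q
= !q && q || !q && q   [absorption]
= !q && q   [idempotence]
= false   [complement]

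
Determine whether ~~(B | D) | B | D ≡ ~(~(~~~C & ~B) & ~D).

E1: ~~(B | D) | B | D
    = B | D | B | D   — double negation
    = B | D   — idempotence
E2: ~(~(~~~C & ~B) & ~D)
    = ~(~(~C & ~B) & ~D)   — double negation
    = ~C & ~B | D   — De Morgan
These differ: at B=1, C=1, D=0, E1 = 1 but E2 = 0.

No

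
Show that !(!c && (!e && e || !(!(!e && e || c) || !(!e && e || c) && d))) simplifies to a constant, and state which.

true

!(!c && (!e && e || !(!(!e && e || c) || !(!e && e || c) && d)))
= !(!c && (!e && e || !!(!e && e || c)))   — absorption
= !(!c && (!e && e || !!c))   — complement / identity
= !(!c && !!c)   — complement / identity
= c || !c   — De Morgan
= true   — complement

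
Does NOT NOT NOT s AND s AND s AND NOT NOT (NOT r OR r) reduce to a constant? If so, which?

NOT NOT NOT s AND s AND s AND NOT NOT (NOT r OR r)
= NOT NOT NOT s AND s AND s AND (NOT r OR r)   — double negation
= NOT NOT NOT s AND s AND s   — complement / identity
= NOT NOT NOT s AND s   — idempotence
= NOT s AND s   — double negation
= FALSE   — complement

yes, False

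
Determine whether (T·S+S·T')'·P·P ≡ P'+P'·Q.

E1: (T·S+S·T')'·P·P
    = (T·S+S·T')'·P   (idempotence)
    = S'·P   (distribution)
E2: P'+P'·Q
    = P'   (absorption)
These differ: at P=0, Q=0, S=1, T=0, E1 = 0 but E2 = 1.

No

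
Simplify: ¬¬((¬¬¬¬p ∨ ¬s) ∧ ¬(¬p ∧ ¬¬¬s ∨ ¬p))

¬¬((¬¬¬¬p ∨ ¬s) ∧ ¬(¬p ∧ ¬¬¬s ∨ ¬p))
= ¬¬((¬¬¬¬p ∨ ¬s) ∧ ¬(¬p ∧ ¬s ∨ ¬p))   [double negation]
= ¬¬((¬¬p ∨ ¬s) ∧ ¬(¬p ∧ ¬s ∨ ¬p))   [double negation]
= ¬¬((¬¬p ∨ ¬s) ∧ ¬¬p)   [absorption]
= (¬¬p ∨ ¬s) ∧ ¬¬p   [double negation]
= ¬¬p   [absorption]
= p   [double negation]

p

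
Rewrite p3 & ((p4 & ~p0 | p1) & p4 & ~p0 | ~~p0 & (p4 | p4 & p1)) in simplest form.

p3 & ((p4 & ~p0 | p1) & p4 & ~p0 | ~~p0 & (p4 | p4 & p1))
= p3 & (p4 & ~p0 | ~~p0 & (p4 | p4 & p1))   (absorption)
= p3 & (p4 & ~p0 | ~~p0 & p4)   (absorption)
= p3 & (p4 & ~p0 | p0 & p4)   (double negation)
= p3 & p4   (distribution)

p3 & p4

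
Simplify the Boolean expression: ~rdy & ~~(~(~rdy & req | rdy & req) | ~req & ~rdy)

~rdy & ~~(~(~rdy & req | rdy & req) | ~req & ~rdy)
= ~rdy & ~~(~req | ~req & ~rdy)   (distribution)
= ~rdy & (~req | ~req & ~rdy)   (double negation)
= ~rdy & ~req   (absorption)

~rdy & ~req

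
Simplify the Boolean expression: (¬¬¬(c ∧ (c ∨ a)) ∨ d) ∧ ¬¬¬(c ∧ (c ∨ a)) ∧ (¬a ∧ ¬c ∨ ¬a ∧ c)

(¬¬¬(c ∧ (c ∨ a)) ∨ d) ∧ ¬¬¬(c ∧ (c ∨ a)) ∧ (¬a ∧ ¬c ∨ ¬a ∧ c)
= (¬¬¬(c ∧ (c ∨ a)) ∨ d) ∧ ¬¬¬(c ∧ (c ∨ a)) ∧ ¬a   — distribution
= ¬¬¬(c ∧ (c ∨ a)) ∧ ¬a   — absorption
= ¬¬¬c ∧ ¬a   — absorption
= ¬c ∧ ¬a   — double negation

¬c ∧ ¬a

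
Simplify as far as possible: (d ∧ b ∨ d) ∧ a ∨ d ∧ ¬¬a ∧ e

(d ∧ b ∨ d) ∧ a ∨ d ∧ ¬¬a ∧ e
= (d ∧ b ∨ d) ∧ a ∨ d ∧ a ∧ e   [double negation]
= d ∧ a ∨ d ∧ a ∧ e   [absorption]
= d ∧ a   [absorption]

d ∧ a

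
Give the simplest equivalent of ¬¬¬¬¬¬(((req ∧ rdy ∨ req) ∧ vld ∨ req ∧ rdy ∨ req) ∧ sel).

req ∧ sel

¬¬¬¬¬¬(((req ∧ rdy ∨ req) ∧ vld ∨ req ∧ rdy ∨ req) ∧ sel)
= ¬¬¬¬(((req ∧ rdy ∨ req) ∧ vld ∨ req ∧ rdy ∨ req) ∧ sel)   (double negation)
= ¬¬¬¬((req ∧ rdy ∨ req) ∧ sel)   (absorption)
= ¬¬((req ∧ rdy ∨ req) ∧ sel)   (double negation)
= ¬¬(req ∧ sel)   (absorption)
= req ∧ sel   (double negation)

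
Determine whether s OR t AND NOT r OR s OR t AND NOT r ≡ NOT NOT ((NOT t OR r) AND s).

E1: s OR t AND NOT r OR s OR t AND NOT r
    = s OR t AND NOT r
E2: NOT NOT ((NOT t OR r) AND s)
    = (NOT t OR r) AND s
These differ: at r=0, s=0, t=1, E1 = 1 but E2 = 0.

No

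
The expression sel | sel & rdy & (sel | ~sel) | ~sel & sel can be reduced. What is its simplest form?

sel | sel & rdy & (sel | ~sel) | ~sel & sel
= sel | sel & rdy | ~sel & sel
= sel | sel & rdy
= sel

sel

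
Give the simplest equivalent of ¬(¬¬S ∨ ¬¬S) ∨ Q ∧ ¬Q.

¬(¬¬S ∨ ¬¬S) ∨ Q ∧ ¬Q
= ¬¬¬S ∨ Q ∧ ¬Q   (idempotence)
= ¬¬¬S   (complement / identity)
= ¬S   (double negation)

¬S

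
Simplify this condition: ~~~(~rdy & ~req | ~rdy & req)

~~~(~rdy & ~req | ~rdy & req)
= ~~~~rdy   (distribution)
= ~~rdy   (double negation)
= rdy   (double negation)

rdy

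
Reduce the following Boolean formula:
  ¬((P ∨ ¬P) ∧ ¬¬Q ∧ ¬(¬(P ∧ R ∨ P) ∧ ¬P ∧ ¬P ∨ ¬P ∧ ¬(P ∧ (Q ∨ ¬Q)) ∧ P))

¬Q ∨ ¬P

¬((P ∨ ¬P) ∧ ¬¬Q ∧ ¬(¬(P ∧ R ∨ P) ∧ ¬P ∧ ¬P ∨ ¬P ∧ ¬(P ∧ (Q ∨ ¬Q)) ∧ P))
= ¬((P ∨ ¬P) ∧ ¬¬Q ∧ ¬(¬P ∧ ¬P ∧ ¬P ∨ ¬P ∧ ¬(P ∧ (Q ∨ ¬Q)) ∧ P))
= ¬((P ∨ ¬P) ∧ ¬¬Q ∧ ¬(¬P ∧ ¬P ∧ ¬P ∨ ¬P ∧ ¬P ∧ P))
= ¬((P ∨ ¬P) ∧ ¬¬Q ∧ ¬(¬P ∧ ¬P))
= ¬(¬¬Q ∧ ¬(¬P ∧ ¬P))
= ¬(¬¬Q ∧ ¬¬P)
= ¬Q ∨ ¬P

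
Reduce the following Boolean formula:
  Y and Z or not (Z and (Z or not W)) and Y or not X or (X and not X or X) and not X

Y and Z or not (Z and (Z or not W)) and Y or not X or (X and not X or X) and not X
= Y and Z or not (Z and (Z or not W)) and Y or not X or X and not X   — complement / identity
= Y and Z or not Z and Y or not X or X and not X   — absorption
= Y or not X or X and not X   — distribution
= Y or not X   — complement / identity

Y or not X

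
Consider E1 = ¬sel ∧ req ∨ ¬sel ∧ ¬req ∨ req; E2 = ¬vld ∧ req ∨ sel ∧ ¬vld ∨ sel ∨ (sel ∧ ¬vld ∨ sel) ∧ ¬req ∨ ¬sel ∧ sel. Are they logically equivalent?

E1: ¬sel ∧ req ∨ ¬sel ∧ ¬req ∨ req
    = ¬sel ∨ req   (distribution)
E2: ¬vld ∧ req ∨ sel ∧ ¬vld ∨ sel ∨ (sel ∧ ¬vld ∨ sel) ∧ ¬req ∨ ¬sel ∧ sel
    = ¬vld ∧ req ∨ sel ∧ ¬vld ∨ sel ∨ (sel ∧ ¬vld ∨ sel) ∧ ¬req   (complement / identity)
    = ¬vld ∧ req ∨ sel ∧ ¬vld ∨ sel   (absorption)
    = ¬vld ∧ req ∨ sel   (absorption)
These differ: at req=0, sel=0, vld=1, E1 = 1 but E2 = 0.

No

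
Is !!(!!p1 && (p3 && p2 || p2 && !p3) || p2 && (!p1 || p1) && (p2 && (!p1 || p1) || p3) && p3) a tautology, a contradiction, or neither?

!!(!!p1 && (p3 && p2 || p2 && !p3) || p2 && (!p1 || p1) && (p2 && (!p1 || p1) || p3) && p3)
= !!(p1 && (p3 && p2 || p2 && !p3) || p2 && (!p1 || p1) && (p2 && (!p1 || p1) || p3) && p3)   (double negation)
= !!(p1 && p2 || p2 && (!p1 || p1) && (p2 && (!p1 || p1) || p3) && p3)   (distribution)
= !!(p1 && p2 || p2 && (!p1 || p1) && p3)   (absorption)
= !!(p1 && p2 || p2 && p3)   (complement / identity)
= p1 && p2 || p2 && p3   (double negation)
= p2 && (p1 || p3)   (distribution)
This depends on p1, p2, p3, so it is not a constant.

neither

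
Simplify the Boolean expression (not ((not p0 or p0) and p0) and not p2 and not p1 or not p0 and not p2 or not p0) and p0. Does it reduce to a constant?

False

(not ((not p0 or p0) and p0) and not p2 and not p1 or not p0 and not p2 or not p0) and p0
= (not p0 and not p2 and not p1 or not p0 and not p2 or not p0) and p0
= (not p0 and not p2 or not p0) and p0
= not p0 and p0
= False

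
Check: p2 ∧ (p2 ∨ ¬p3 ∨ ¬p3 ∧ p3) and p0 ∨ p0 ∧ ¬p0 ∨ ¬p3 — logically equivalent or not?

No

E1: p2 ∧ (p2 ∨ ¬p3 ∨ ¬p3 ∧ p3)
    = p2 ∧ (p2 ∨ ¬p3)   [complement / identity]
    = p2   [absorption]
E2: p0 ∨ p0 ∧ ¬p0 ∨ ¬p3
    = p0 ∨ ¬p3   [complement / identity]
These differ: at p0=0, p2=0, p3=0, E1 = 0 but E2 = 1.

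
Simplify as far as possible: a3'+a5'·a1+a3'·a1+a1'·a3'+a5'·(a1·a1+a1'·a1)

a3'+a5'·a1+a3'·a1+a1'·a3'+a5'·(a1·a1+a1'·a1)
= a3'+a5'·a1+a3'+a5'·(a1·a1+a1'·a1)   (distribution)
= a3'+a5'·a1+a3'+a5'·a1   (distribution)
= a3'+a5'·a1   (idempotence)

a3'+a5'·a1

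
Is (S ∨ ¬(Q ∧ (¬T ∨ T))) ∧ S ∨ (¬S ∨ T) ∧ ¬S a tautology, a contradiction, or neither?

tautology

(S ∨ ¬(Q ∧ (¬T ∨ T))) ∧ S ∨ (¬S ∨ T) ∧ ¬S
= (S ∨ ¬Q) ∧ S ∨ (¬S ∨ T) ∧ ¬S   — complement / identity
= S ∨ (¬S ∨ T) ∧ ¬S   — absorption
= S ∨ ¬S   — absorption
= True   — complement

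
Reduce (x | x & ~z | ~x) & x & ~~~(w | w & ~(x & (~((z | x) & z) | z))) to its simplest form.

(x | x & ~z | ~x) & x & ~~~(w | w & ~(x & (~((z | x) & z) | z)))
= (x | x & ~z | ~x) & x & ~~~(w | w & ~(x & (~z | z)))
= (x | ~x) & x & ~~~(w | w & ~(x & (~z | z)))
= (x | ~x) & x & ~(w | w & ~(x & (~z | z)))
= x & ~(w | w & ~(x & (~z | z)))
= x & ~(w | w & ~x)
= x & ~w

x & ~w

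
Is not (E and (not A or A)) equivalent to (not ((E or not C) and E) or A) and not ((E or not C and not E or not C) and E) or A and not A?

E1: not (E and (not A or A))
    = not E   (complement / identity)
E2: (not ((E or not C) and E) or A) and not ((E or not C and not E or not C) and E) or A and not A
    = (not ((E or not C) and E) or A) and not ((E or not C) and E) or A and not A   (absorption)
    = not ((E or not C) and E) or A and not A   (absorption)
    = not E or A and not A   (absorption)
    = not E   (complement / identity)
Both reduce to not E, so they are equivalent.

Yes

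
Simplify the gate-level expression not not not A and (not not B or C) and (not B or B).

not A and (B or C)

not not not A and (not not B or C) and (not B or B)
= not A and (not not B or C) and (not B or B)   (double negation)
= not A and (not not B or C)   (complement / identity)
= not A and (B or C)   (double negation)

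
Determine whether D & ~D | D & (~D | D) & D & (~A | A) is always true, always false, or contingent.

contingent

D & ~D | D & (~D | D) & D & (~A | A)
= D & ~D | D & D & (~A | A)   [complement / identity]
= D & ~D | D & D   [complement / identity]
= D   [distribution]
This depends on D, so it is not a constant.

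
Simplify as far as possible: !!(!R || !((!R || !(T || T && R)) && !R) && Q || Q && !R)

!!(!R || !((!R || !(T || T && R)) && !R) && Q || Q && !R)
= !!(!R || !((!R || !T) && !R) && Q || Q && !R)   — absorption
= !!(!R || !!R && Q || Q && !R)   — absorption
= !!(!R || R && Q || Q && !R)   — double negation
= !!(!R || Q)   — distribution
= !R || Q   — double negation

!R || Q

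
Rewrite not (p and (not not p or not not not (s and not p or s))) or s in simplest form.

not (p and (not not p or not not not (s and not p or s))) or s
= not (p and (p or not not not (s and not p or s))) or s
= not (p and (p or not (s and not p or s))) or s
= not (p and (p or not s)) or s
= not p or s

not p or s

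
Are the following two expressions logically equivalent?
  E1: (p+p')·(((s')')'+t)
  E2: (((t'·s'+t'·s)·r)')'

No

E1: (p+p')·(((s')')'+t)
    = (p+p')·(s'+t)   — double negation
    = s'+t   — complement / identity
E2: (((t'·s'+t'·s)·r)')'
    = ((t'·r)')'   — distribution
    = t'·r   — double negation
These differ: at p=0, r=0, s=0, t=1, E1 = 1 but E2 = 0.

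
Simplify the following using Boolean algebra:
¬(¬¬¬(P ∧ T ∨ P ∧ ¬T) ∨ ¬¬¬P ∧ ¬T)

¬(¬¬¬(P ∧ T ∨ P ∧ ¬T) ∨ ¬¬¬P ∧ ¬T)
= ¬(¬¬¬P ∨ ¬¬¬P ∧ ¬T)   (distribution)
= ¬¬¬¬P   (absorption)
= ¬¬P   (double negation)
= P   (double negation)

P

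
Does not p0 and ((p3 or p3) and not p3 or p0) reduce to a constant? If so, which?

yes, False

not p0 and ((p3 or p3) and not p3 or p0)
= not p0 and (p3 and not p3 or p0)   (idempotence)
= not p0 and p0   (complement / identity)
= False   (complement)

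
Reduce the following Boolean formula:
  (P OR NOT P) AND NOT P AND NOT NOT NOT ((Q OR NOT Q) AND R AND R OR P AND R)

(P OR NOT P) AND NOT P AND NOT NOT NOT ((Q OR NOT Q) AND R AND R OR P AND R)
= (P OR NOT P) AND NOT P AND NOT NOT NOT (R AND R OR P AND R)   — complement / identity
= (P OR NOT P) AND NOT P AND NOT NOT NOT ((R OR P) AND R)   — distribution
= (P OR NOT P) AND NOT P AND NOT ((R OR P) AND R)   — double negation
= NOT P AND NOT ((R OR P) AND R)   — complement / identity
= NOT P AND NOT R   — absorption

NOT P AND NOT R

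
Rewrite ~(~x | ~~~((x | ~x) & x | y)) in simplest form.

~(~x | ~~~((x | ~x) & x | y))
= ~(~x | ~~~(x | y))
= ~(~x | ~(x | y))
= x & (x | y)
= x

x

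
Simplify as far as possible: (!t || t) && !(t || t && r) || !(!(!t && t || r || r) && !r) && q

!t || r && q

(!t || t) && !(t || t && r) || !(!(!t && t || r || r) && !r) && q
= (!t || t) && !(t || t && r) || !(!(r || r) && !r) && q   — complement / identity
= (!t || t) && !t || !(!(r || r) && !r) && q   — absorption
= !t || !(!(r || r) && !r) && q   — complement / identity
= !t || !(!r && !r) && q   — idempotence
= !t || (r || r) && q   — De Morgan
= !t || r && q   — idempotence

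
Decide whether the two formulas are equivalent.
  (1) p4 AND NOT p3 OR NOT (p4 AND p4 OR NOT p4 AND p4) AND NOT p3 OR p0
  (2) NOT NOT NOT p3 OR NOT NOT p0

E1: p4 AND NOT p3 OR NOT (p4 AND p4 OR NOT p4 AND p4) AND NOT p3 OR p0
    = p4 AND NOT p3 OR NOT p4 AND NOT p3 OR p0   [distribution]
    = NOT p3 OR p0   [distribution]
E2: NOT NOT NOT p3 OR NOT NOT p0
    = NOT NOT NOT p3 OR p0   [double negation]
    = NOT p3 OR p0   [double negation]
Both reduce to NOT p3 OR p0, so they are equivalent.

Yes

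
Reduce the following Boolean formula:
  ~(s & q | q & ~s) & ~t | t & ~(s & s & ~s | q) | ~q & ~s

~q

~(s & q | q & ~s) & ~t | t & ~(s & s & ~s | q) | ~q & ~s
= ~(s & q | q & ~s) & ~t | t & ~(s & ~s | q) | ~q & ~s   (idempotence)
= ~q & ~t | t & ~(s & ~s | q) | ~q & ~s   (distribution)
= ~q & ~t | t & ~q | ~q & ~s   (complement / identity)
= ~q | ~q & ~s   (distribution)
= ~q   (absorption)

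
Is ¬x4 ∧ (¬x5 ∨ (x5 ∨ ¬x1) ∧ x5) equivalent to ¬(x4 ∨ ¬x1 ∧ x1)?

E1: ¬x4 ∧ (¬x5 ∨ (x5 ∨ ¬x1) ∧ x5)
    = ¬x4 ∧ (¬x5 ∨ x5)   — absorption
    = ¬x4   — complement / identity
E2: ¬(x4 ∨ ¬x1 ∧ x1)
    = ¬x4   — complement / identity
Both reduce to ¬x4, so they are equivalent.

Yes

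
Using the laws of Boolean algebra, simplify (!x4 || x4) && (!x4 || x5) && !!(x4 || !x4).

(!x4 || x4) && (!x4 || x5) && !!(x4 || !x4)
= (!x4 || x4) && (!x4 || x5) && (x4 || !x4)   (double negation)
= (!x4 || x4) && (!x4 || x5)   (complement / identity)
= !x4 || x5   (complement / identity)

!x4 || x5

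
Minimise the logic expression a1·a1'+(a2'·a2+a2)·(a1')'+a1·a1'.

a2·a1

a1·a1'+(a2'·a2+a2)·(a1')'+a1·a1'
= a1·a1'+a2·(a1')'+a1·a1'
= a1·a1'+a2·(a1')'
= a2·(a1')'
= a2·a1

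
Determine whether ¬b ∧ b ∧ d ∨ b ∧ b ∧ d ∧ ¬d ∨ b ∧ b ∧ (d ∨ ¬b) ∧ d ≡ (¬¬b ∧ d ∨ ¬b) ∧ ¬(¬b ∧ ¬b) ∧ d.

E1: ¬b ∧ b ∧ d ∨ b ∧ b ∧ d ∧ ¬d ∨ b ∧ b ∧ (d ∨ ¬b) ∧ d
    = ¬b ∧ b ∧ d ∨ b ∧ b ∧ d ∧ ¬d ∨ b ∧ b ∧ d   [absorption]
    = ¬b ∧ b ∧ d ∨ b ∧ b ∧ d   [absorption]
    = b ∧ d   [distribution]
E2: (¬¬b ∧ d ∨ ¬b) ∧ ¬(¬b ∧ ¬b) ∧ d
    = (¬¬b ∧ d ∨ ¬b) ∧ ¬¬b ∧ d   [idempotence]
    = ¬¬b ∧ d   [absorption]
    = b ∧ d   [double negation]
Both reduce to b ∧ d, so they are equivalent.

Yes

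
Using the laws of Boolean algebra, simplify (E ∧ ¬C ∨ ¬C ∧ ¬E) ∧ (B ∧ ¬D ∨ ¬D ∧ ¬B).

(E ∧ ¬C ∨ ¬C ∧ ¬E) ∧ (B ∧ ¬D ∨ ¬D ∧ ¬B)
= ¬C ∧ (B ∧ ¬D ∨ ¬D ∧ ¬B)   [distribution]
= ¬C ∧ ¬D   [distribution]

¬C ∧ ¬D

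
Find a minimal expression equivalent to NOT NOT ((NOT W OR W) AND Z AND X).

NOT NOT ((NOT W OR W) AND Z AND X)
= (NOT W OR W) AND Z AND X   — double negation
= Z AND X   — complement / identity

Z AND X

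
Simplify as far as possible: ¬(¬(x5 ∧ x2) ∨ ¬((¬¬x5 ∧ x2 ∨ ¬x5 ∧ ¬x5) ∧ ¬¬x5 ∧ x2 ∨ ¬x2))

x5 ∧ x2

¬(¬(x5 ∧ x2) ∨ ¬((¬¬x5 ∧ x2 ∨ ¬x5 ∧ ¬x5) ∧ ¬¬x5 ∧ x2 ∨ ¬x2))
= ¬(¬(x5 ∧ x2) ∨ ¬((¬¬x5 ∧ x2 ∨ ¬x5) ∧ ¬¬x5 ∧ x2 ∨ ¬x2))   [idempotence]
= ¬(¬(x5 ∧ x2) ∨ ¬(¬¬x5 ∧ x2 ∨ ¬x2))   [absorption]
= x5 ∧ x2 ∧ (¬¬x5 ∧ x2 ∨ ¬x2)   [De Morgan]
= x5 ∧ x2 ∧ (x5 ∧ x2 ∨ ¬x2)   [double negation]
= x5 ∧ x2   [absorption]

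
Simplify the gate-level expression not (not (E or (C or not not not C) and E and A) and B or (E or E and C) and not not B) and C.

not B and C

not (not (E or (C or not not not C) and E and A) and B or (E or E and C) and not not B) and C
= not (not (E or (C or not not not C) and E and A) and B or (E or E and C) and B) and C   — double negation
= not (not (E or (C or not C) and E and A) and B or (E or E and C) and B) and C   — double negation
= not (not (E or (C or not C) and E and A) and B or E and B) and C   — absorption
= not (not (E or E and A) and B or E and B) and C   — complement / identity
= not (not E and B or E and B) and C   — absorption
= not B and C   — distribution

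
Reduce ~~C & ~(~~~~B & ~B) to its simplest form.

C

~~C & ~(~~~~B & ~B)
= ~~C & (~~~B | B)   — De Morgan
= ~~C & (~B | B)   — double negation
= ~~C   — complement / identity
= C   — double negation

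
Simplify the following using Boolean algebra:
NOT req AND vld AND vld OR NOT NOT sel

NOT req AND vld AND vld OR NOT NOT sel
= NOT req AND vld AND vld OR sel   (double negation)
= NOT req AND vld OR sel   (idempotence)

NOT req AND vld OR sel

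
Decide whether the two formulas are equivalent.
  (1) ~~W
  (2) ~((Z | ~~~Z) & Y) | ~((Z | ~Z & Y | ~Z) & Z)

No

E1: ~~W
    = W
E2: ~((Z | ~~~Z) & Y) | ~((Z | ~Z & Y | ~Z) & Z)
    = ~((Z | ~Z) & Y) | ~((Z | ~Z & Y | ~Z) & Z)
    = ~Y | ~((Z | ~Z & Y | ~Z) & Z)
    = ~Y | ~((Z | ~Z) & Z)
    = ~Y | ~Z
These differ: at W=0, Y=0, Z=0, E1 = 0 but E2 = 1.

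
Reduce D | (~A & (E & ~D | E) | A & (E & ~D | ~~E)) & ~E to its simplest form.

D

D | (~A & (E & ~D | E) | A & (E & ~D | ~~E)) & ~E
= D | (~A & (E & ~D | E) | A & (E & ~D | E)) & ~E
= D | (E & ~D | E) & ~E
= D | E & ~E
= D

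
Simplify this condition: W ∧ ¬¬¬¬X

W ∧ X

W ∧ ¬¬¬¬X
= W ∧ ¬¬X   (double negation)
= W ∧ X   (double negation)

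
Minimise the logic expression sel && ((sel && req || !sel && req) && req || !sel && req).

sel && ((sel && req || !sel && req) && req || !sel && req)
= sel && (req && req || !sel && req)   — distribution
= sel && req && (req || !sel)   — distribution
= sel && req   — absorption

sel && req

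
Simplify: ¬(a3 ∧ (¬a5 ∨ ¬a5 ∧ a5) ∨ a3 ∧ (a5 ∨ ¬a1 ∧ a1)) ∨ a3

True

¬(a3 ∧ (¬a5 ∨ ¬a5 ∧ a5) ∨ a3 ∧ (a5 ∨ ¬a1 ∧ a1)) ∨ a3
= ¬(a3 ∧ ¬a5 ∨ a3 ∧ (a5 ∨ ¬a1 ∧ a1)) ∨ a3
= ¬(a3 ∧ ¬a5 ∨ a3 ∧ a5) ∨ a3
= ¬a3 ∨ a3
= True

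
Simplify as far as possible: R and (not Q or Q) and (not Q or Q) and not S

R and not S

R and (not Q or Q) and (not Q or Q) and not S
= R and (not Q or Q) and not S   (idempotence)
= R and not S   (complement / identity)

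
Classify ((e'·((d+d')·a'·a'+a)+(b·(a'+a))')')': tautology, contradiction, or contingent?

((e'·((d+d')·a'·a'+a)+(b·(a'+a))')')'
= ((e'·((d+d')·a'·a'+a)+b')')'
= ((e'·(a'·a'+a)+b')')'
= ((e'·(a'+a)+b')')'
= e'·(a'+a)+b'
= e'+b'
This depends on b, e, so it is not a constant.

contingent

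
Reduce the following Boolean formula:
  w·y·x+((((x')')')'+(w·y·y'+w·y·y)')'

w·y

w·y·x+((((x')')')'+(w·y·y'+w·y·y)')'
= w·y·x+((((x')')')'+(w·y)')'   — distribution
= w·y·x+((x')')'·w·y   — De Morgan
= w·y·x+x'·w·y   — double negation
= w·y   — distribution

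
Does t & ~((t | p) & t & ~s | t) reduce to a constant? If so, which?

yes, False

t & ~((t | p) & t & ~s | t)
= t & ~(t & ~s | t)   — absorption
= t & ~t   — absorption
= 0   — complement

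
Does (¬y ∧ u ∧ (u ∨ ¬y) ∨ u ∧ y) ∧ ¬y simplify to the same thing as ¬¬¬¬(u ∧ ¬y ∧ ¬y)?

Yes

E1: (¬y ∧ u ∧ (u ∨ ¬y) ∨ u ∧ y) ∧ ¬y
    = (¬y ∧ u ∨ u ∧ y) ∧ ¬y
    = u ∧ ¬y
E2: ¬¬¬¬(u ∧ ¬y ∧ ¬y)
    = ¬¬(u ∧ ¬y ∧ ¬y)
    = ¬¬(u ∧ ¬y)
    = u ∧ ¬y
Both reduce to u ∧ ¬y, so they are equivalent.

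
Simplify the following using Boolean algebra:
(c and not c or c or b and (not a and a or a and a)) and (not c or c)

c or b and a

(c and not c or c or b and (not a and a or a and a)) and (not c or c)
= (c and not c or c or b and a) and (not c or c)
= (c or b and a) and (not c or c)
= c or b and a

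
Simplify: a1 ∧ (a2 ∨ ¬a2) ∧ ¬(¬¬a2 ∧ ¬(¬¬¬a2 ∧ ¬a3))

a1 ∧ (a2 ∨ ¬a2) ∧ ¬(¬¬a2 ∧ ¬(¬¬¬a2 ∧ ¬a3))
= a1 ∧ (a2 ∨ ¬a2) ∧ ¬(¬¬a2 ∧ ¬(¬a2 ∧ ¬a3))   (double negation)
= a1 ∧ ¬(¬¬a2 ∧ ¬(¬a2 ∧ ¬a3))   (complement / identity)
= a1 ∧ (¬a2 ∨ ¬a2 ∧ ¬a3)   (De Morgan)
= a1 ∧ ¬a2   (absorption)

a1 ∧ ¬a2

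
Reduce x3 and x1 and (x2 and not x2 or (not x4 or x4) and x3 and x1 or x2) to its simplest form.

x3 and x1 and (x2 and not x2 or (not x4 or x4) and x3 and x1 or x2)
= x3 and x1 and (x2 and not x2 or x3 and x1 or x2)   (complement / identity)
= x3 and x1 and (x3 and x1 or x2)   (complement / identity)
= x3 and x1   (absorption)

x3 and x1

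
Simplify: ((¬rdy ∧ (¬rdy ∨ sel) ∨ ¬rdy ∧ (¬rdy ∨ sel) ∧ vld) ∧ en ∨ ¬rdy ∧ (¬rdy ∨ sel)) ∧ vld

((¬rdy ∧ (¬rdy ∨ sel) ∨ ¬rdy ∧ (¬rdy ∨ sel) ∧ vld) ∧ en ∨ ¬rdy ∧ (¬rdy ∨ sel)) ∧ vld
= (¬rdy ∧ (¬rdy ∨ sel) ∧ en ∨ ¬rdy ∧ (¬rdy ∨ sel)) ∧ vld   (absorption)
= ¬rdy ∧ (¬rdy ∨ sel) ∧ vld   (absorption)
= ¬rdy ∧ vld   (absorption)

¬rdy ∧ vld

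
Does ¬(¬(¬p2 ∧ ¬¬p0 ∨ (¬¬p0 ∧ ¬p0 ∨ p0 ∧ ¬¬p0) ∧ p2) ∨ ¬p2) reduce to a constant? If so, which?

¬(¬(¬p2 ∧ ¬¬p0 ∨ (¬¬p0 ∧ ¬p0 ∨ p0 ∧ ¬¬p0) ∧ p2) ∨ ¬p2)
= ¬(¬(¬p2 ∧ ¬¬p0 ∨ ¬¬p0 ∧ p2) ∨ ¬p2)   [distribution]
= ¬(¬¬¬p0 ∨ ¬p2)   [distribution]
= ¬(¬p0 ∨ ¬p2)   [double negation]
= p0 ∧ p2   [De Morgan]
This depends on p0, p2, so it is not a constant.

no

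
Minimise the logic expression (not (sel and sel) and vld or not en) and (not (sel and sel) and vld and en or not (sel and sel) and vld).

not sel and vld

(not (sel and sel) and vld or not en) and (not (sel and sel) and vld and en or not (sel and sel) and vld)
= (not (sel and sel) and vld or not en) and not (sel and sel) and vld
= not (sel and sel) and vld
= not sel and vld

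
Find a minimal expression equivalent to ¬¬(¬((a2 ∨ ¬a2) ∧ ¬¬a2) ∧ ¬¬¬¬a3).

¬¬(¬((a2 ∨ ¬a2) ∧ ¬¬a2) ∧ ¬¬¬¬a3)
= ¬¬(¬((a2 ∨ ¬a2) ∧ ¬¬a2) ∧ ¬¬a3)   (double negation)
= ¬((a2 ∨ ¬a2) ∧ ¬¬a2 ∨ ¬a3)   (De Morgan)
= ¬(¬¬a2 ∨ ¬a3)   (complement / identity)
= ¬a2 ∧ a3   (De Morgan)

¬a2 ∧ a3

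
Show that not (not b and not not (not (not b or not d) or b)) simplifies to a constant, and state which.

True

not (not b and not not (not (not b or not d) or b))
= not (not b and not not (b and d or b))   [De Morgan]
= not (not b and not not b)   [absorption]
= b or not b   [De Morgan]
= True   [complement]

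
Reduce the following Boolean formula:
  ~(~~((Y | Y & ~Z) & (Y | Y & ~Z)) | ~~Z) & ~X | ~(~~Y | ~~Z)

~Y & ~Z

~(~~((Y | Y & ~Z) & (Y | Y & ~Z)) | ~~Z) & ~X | ~(~~Y | ~~Z)
= ~(~~(Y | Y & ~Z) | ~~Z) & ~X | ~(~~Y | ~~Z)   (idempotence)
= ~(~~Y | ~~Z) & ~X | ~(~~Y | ~~Z)   (absorption)
= ~(~~Y | ~~Z)   (absorption)
= ~Y & ~Z   (De Morgan)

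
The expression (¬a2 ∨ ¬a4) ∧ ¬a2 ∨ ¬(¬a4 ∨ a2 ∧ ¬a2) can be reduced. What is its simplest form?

¬a2 ∨ a4

(¬a2 ∨ ¬a4) ∧ ¬a2 ∨ ¬(¬a4 ∨ a2 ∧ ¬a2)
= ¬a2 ∨ ¬(¬a4 ∨ a2 ∧ ¬a2)   — absorption
= ¬a2 ∨ ¬¬a4   — complement / identity
= ¬a2 ∨ a4   — double negation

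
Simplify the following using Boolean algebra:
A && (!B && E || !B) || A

A

A && (!B && E || !B) || A
= A && !B || A   (absorption)
= A   (absorption)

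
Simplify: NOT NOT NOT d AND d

FALSE

NOT NOT NOT d AND d
= NOT d AND d   [double negation]
= FALSE   [complement]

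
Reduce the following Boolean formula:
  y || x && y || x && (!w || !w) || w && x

y || x && y || x && (!w || !w) || w && x
= y || x && y || x && !w || w && x   (idempotence)
= y || x && y || x   (distribution)
= y || x   (absorption)

y || x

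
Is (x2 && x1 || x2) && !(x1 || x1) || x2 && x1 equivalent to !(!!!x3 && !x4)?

E1: (x2 && x1 || x2) && !(x1 || x1) || x2 && x1
    = x2 && !(x1 || x1) || x2 && x1   (absorption)
    = x2 && !x1 || x2 && x1   (idempotence)
    = x2   (distribution)
E2: !(!!!x3 && !x4)
    = !(!x3 && !x4)   (double negation)
    = x3 || x4   (De Morgan)
These differ: at x1=0, x2=0, x3=1, x4=1, E1 = 0 but E2 = 1.

No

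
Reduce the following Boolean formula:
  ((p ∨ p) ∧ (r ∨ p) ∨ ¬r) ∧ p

((p ∨ p) ∧ (r ∨ p) ∨ ¬r) ∧ p
= (p ∧ r ∨ p ∨ ¬r) ∧ p   (distribution)
= (p ∨ ¬r) ∧ p   (absorption)
= p   (absorption)

p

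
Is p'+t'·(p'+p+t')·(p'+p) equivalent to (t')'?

E1: p'+t'·(p'+p+t')·(p'+p)
    = p'+t'·(p'+p)   — absorption
    = p'+t'   — complement / identity
E2: (t')'
    = t   — double negation
These differ: at p=1, t=0, E1 = 1 but E2 = 0.

No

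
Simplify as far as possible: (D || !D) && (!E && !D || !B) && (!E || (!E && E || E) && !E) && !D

(D || !D) && (!E && !D || !B) && (!E || (!E && E || E) && !E) && !D
= (!E && !D || !B) && (!E || (!E && E || E) && !E) && !D
= (!E && !D || !B) && (!E || E && !E) && !D
= (!E && !D || !B) && !E && !D
= !E && !D

!E && !D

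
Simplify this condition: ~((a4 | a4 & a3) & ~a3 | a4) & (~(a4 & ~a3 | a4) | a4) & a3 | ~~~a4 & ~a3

~((a4 | a4 & a3) & ~a3 | a4) & (~(a4 & ~a3 | a4) | a4) & a3 | ~~~a4 & ~a3
= ~(a4 & ~a3 | a4) & (~(a4 & ~a3 | a4) | a4) & a3 | ~~~a4 & ~a3   [absorption]
= ~(a4 & ~a3 | a4) & (~(a4 & ~a3 | a4) | a4) & a3 | ~a4 & ~a3   [double negation]
= ~(a4 & ~a3 | a4) & a3 | ~a4 & ~a3   [absorption]
= ~a4 & a3 | ~a4 & ~a3   [absorption]
= ~a4   [distribution]

~a4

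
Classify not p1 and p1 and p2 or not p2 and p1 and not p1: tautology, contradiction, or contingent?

contradiction

not p1 and p1 and p2 or not p2 and p1 and not p1
= (p1 and p2 or not p2 and p1) and not p1   [distribution]
= p1 and not p1   [distribution]
= False   [complement]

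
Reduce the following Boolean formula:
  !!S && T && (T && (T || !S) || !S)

S && T

!!S && T && (T && (T || !S) || !S)
= !!S && T && (T || !S)   [absorption]
= !!S && T   [absorption]
= S && T   [double negation]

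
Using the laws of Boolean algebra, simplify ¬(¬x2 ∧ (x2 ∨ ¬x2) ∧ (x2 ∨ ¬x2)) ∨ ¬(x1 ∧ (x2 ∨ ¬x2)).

¬(¬x2 ∧ (x2 ∨ ¬x2) ∧ (x2 ∨ ¬x2)) ∨ ¬(x1 ∧ (x2 ∨ ¬x2))
= ¬(¬x2 ∧ (x2 ∨ ¬x2) ∧ (x2 ∨ ¬x2)) ∨ ¬x1   (complement / identity)
= ¬(¬x2 ∧ (x2 ∨ ¬x2)) ∨ ¬x1   (complement / identity)
= ¬¬x2 ∨ ¬x1   (complement / identity)
= x2 ∨ ¬x1   (double negation)

x2 ∨ ¬x1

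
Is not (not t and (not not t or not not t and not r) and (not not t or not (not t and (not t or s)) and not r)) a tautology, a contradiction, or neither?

tautology

not (not t and (not not t or not not t and not r) and (not not t or not (not t and (not t or s)) and not r))
= not (not t and (not not t or not not t and not r) and (not not t or not not t and not r))   (absorption)
= not (not t and (not not t or not not t and not r))   (idempotence)
= not (not t and not not t)   (absorption)
= t or not t   (De Morgan)
= True   (complement)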